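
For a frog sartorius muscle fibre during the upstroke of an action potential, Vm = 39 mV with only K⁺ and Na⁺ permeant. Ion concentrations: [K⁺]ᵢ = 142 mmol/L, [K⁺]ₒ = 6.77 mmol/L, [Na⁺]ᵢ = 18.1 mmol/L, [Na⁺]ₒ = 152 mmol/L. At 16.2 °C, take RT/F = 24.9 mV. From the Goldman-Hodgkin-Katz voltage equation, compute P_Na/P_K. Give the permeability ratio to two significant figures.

Let α = P_Na/P_K. GHK: Vm = 24.9·ln[(Kₒ + α·Naₒ)/(Kᵢ + α·Naᵢ)].
e^(Vm/24.9) = e^(39.0/24.9) = 4.7887
So 4.7887·(Kᵢ + α·Naᵢ) = Kₒ + α·Naₒ → α = (4.7887·142.0 − 6.77) / (152.0 − 4.7887·18.1)
α = (680 − 6.77) / (152.0 − 86.68) = 673.2/65.32 = 10.31

10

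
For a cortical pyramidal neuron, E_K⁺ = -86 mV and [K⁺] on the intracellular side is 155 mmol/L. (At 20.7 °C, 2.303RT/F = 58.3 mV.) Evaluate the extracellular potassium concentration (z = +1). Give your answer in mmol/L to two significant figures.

Nernst: E = (58.3/1) · log₁₀([out]/[in]), so log₁₀([out]/[in]) = -86.0 × 1 / 58.3 = -1.4751.
[out]/[in] = 10^(-1.4751) = 0.03349.
[out] = 0.03349 × 155 = 5.19 mmol/L.

5.2 mmol/L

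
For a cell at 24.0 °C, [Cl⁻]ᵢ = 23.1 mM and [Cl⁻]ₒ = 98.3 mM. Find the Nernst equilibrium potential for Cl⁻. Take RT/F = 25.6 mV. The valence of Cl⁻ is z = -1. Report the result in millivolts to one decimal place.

-37.1 mV

E = (25.6/z) · ln([Cl⁻]_out/[Cl⁻]_in) with z = -1.
For an anion, dividing by z = -1 reverses the sign.
= (25.6/-1) · ln(98.3/23.1) = -25.60 · ln(4.255)
= -25.60 · (1.4482) = -37.07 mV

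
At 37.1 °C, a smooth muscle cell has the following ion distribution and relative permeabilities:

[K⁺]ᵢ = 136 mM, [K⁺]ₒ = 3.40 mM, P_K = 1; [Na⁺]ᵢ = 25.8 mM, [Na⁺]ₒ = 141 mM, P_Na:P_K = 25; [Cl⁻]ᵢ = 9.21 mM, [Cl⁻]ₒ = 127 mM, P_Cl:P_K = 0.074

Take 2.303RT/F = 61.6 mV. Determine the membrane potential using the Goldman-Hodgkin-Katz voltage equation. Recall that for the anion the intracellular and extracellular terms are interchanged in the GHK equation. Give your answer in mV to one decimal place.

40.0 mV

Vm = 61.6 · log₁₀[(Σ P·[cation]ₒ + Σ P·[anion]ᵢ) / (Σ P·[cation]ᵢ + Σ P·[anion]ₒ)]
Numerator = 1×3.40 + 25×141 + 0.074×9.21 = 3529
Denominator = 1×136 + 25×25.8 + 0.074×127 = 790.4
Vm = 61.6 · log₁₀(4.4649) = 61.6 × (0.6498) = 40.03 mV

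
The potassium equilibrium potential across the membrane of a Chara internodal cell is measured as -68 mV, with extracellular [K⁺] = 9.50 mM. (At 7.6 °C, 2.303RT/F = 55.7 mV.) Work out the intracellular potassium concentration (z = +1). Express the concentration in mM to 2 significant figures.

160 mM

Nernst: E = (55.7/1) · log₁₀([out]/[in]), so log₁₀([out]/[in]) = -68.0 × 1 / 55.7 = -1.2208.
[out]/[in] = 10^(-1.2208) = 0.06014.
[in] = 9.50 / 0.06014 = 158 mM.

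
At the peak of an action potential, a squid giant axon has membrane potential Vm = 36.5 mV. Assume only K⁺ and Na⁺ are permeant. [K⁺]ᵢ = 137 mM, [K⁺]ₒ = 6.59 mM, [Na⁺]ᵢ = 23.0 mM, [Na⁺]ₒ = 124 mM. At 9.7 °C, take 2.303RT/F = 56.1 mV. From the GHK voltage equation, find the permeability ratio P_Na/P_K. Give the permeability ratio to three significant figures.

Let α = P_Na/P_K. GHK: Vm = 56.1·log₁₀[(Kₒ + α·Naₒ)/(Kᵢ + α·Naᵢ)].
10^(Vm/56.1) = 10^(36.5/56.1) = 4.4733
So 4.4733·(Kᵢ + α·Naᵢ) = Kₒ + α·Naₒ → α = (4.4733·137.0 − 6.59) / (124.0 − 4.4733·23.0)
α = (612.8 − 6.59) / (124.0 − 102.9) = 606.2/21.12 = 28.71

28.7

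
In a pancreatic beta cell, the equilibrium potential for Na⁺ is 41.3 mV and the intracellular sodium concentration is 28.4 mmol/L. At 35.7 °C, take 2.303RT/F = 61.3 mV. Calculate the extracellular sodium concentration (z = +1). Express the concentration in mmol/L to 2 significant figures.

130 mmol/L

Nernst: E = (61.3/1) · log₁₀([out]/[in]), so log₁₀([out]/[in]) = 41.3 × 1 / 61.3 = 0.6737.
[out]/[in] = 10^(0.6737) = 4.718.
[out] = 4.718 × 28.4 = 134 mmol/L.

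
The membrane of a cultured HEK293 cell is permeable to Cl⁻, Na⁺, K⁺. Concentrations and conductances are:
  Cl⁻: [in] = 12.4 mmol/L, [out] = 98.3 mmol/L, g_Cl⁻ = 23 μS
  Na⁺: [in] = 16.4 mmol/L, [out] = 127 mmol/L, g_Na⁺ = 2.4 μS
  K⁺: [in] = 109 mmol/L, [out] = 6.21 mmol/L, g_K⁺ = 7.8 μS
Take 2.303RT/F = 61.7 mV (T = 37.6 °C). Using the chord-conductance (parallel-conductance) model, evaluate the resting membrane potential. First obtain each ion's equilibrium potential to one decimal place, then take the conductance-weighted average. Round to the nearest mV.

-53 mV

E_Cl⁻ = (61.7/-1)·log₁₀(98.3/12.4) = -55.5 mV
E_Na⁺ = (61.7/1)·log₁₀(127/16.4) = 54.8 mV
E_K⁺ = (61.7/1)·log₁₀(6.21/109) = -76.8 mV
Vm = (Σ gᵢEᵢ)/(Σ gᵢ) = (23·-55.5 + 2.4·54.8 + 7.8·-76.8) / (23 + 2.4 + 7.8)
= -1744.02 / 33.2 = -52.53 mV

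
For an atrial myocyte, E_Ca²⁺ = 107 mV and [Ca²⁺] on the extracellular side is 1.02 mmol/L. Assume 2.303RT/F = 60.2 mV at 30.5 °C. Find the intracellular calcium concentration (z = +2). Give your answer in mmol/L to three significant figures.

0.000284 mmol/L

Nernst: E = (60.2/2) · log₁₀([out]/[in]), so log₁₀([out]/[in]) = 107.0 × 2 / 60.2 = 3.5548.
[out]/[in] = 10^(3.5548) = 3588.
[in] = 1.02 / 3588 = 0.0002843 mmol/L.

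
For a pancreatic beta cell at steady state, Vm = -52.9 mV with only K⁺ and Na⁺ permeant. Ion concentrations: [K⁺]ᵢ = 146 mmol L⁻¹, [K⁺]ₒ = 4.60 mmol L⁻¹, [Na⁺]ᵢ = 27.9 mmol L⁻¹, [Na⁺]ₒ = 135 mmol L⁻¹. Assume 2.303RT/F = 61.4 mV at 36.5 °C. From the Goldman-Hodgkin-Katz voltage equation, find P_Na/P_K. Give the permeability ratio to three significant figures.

0.118

Let α = P_Na/P_K. GHK: Vm = 61.4·log₁₀[(Kₒ + α·Naₒ)/(Kᵢ + α·Naᵢ)].
10^(Vm/61.4) = 10^(-52.9/61.4) = 0.13754
So 0.13754·(Kᵢ + α·Naᵢ) = Kₒ + α·Naₒ → α = (0.13754·146.0 − 4.6) / (135.0 − 0.13754·27.9)
α = (20.08 − 4.6) / (135.0 − 3.837) = 15.48/131.2 = 0.118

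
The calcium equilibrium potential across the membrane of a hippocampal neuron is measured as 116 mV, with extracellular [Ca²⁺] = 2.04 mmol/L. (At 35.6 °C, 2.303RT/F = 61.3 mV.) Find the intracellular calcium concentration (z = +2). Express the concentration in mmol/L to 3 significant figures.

0.000335 mmol/L

Nernst: E = (61.3/2) · log₁₀([out]/[in]), so log₁₀([out]/[in]) = 116.0 × 2 / 61.3 = 3.7847.
[out]/[in] = 10^(3.7847) = 6091.
[in] = 2.04 / 6091 = 0.0003349 mmol/L.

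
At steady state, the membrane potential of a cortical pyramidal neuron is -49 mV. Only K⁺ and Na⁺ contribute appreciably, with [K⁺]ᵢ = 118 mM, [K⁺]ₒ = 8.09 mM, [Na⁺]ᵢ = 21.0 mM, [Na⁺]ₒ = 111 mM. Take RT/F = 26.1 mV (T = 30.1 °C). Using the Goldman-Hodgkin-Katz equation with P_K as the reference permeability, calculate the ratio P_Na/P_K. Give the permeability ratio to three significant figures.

0.0924

Let α = P_Na/P_K. GHK: Vm = 26.1·ln[(Kₒ + α·Naₒ)/(Kᵢ + α·Naᵢ)].
e^(Vm/26.1) = e^(-49.0/26.1) = 0.15299
So 0.15299·(Kᵢ + α·Naᵢ) = Kₒ + α·Naₒ → α = (0.15299·118.0 − 8.09) / (111.0 − 0.15299·21.0)
α = (18.05 − 8.09) / (111.0 − 3.213) = 9.963/107.8 = 0.09243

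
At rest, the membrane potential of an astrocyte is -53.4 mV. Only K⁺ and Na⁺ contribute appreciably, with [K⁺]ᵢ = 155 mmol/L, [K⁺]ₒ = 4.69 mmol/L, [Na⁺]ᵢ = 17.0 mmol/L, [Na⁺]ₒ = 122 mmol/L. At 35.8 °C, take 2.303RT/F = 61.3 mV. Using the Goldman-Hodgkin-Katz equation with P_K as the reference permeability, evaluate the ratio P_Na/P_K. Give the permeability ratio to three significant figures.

0.135

Let α = P_Na/P_K. GHK: Vm = 61.3·log₁₀[(Kₒ + α·Naₒ)/(Kᵢ + α·Naᵢ)].
10^(Vm/61.3) = 10^(-53.4/61.3) = 0.13455
So 0.13455·(Kᵢ + α·Naᵢ) = Kₒ + α·Naₒ → α = (0.13455·155.0 − 4.69) / (122.0 − 0.13455·17.0)
α = (20.85 − 4.69) / (122.0 − 2.287) = 16.16/119.7 = 0.135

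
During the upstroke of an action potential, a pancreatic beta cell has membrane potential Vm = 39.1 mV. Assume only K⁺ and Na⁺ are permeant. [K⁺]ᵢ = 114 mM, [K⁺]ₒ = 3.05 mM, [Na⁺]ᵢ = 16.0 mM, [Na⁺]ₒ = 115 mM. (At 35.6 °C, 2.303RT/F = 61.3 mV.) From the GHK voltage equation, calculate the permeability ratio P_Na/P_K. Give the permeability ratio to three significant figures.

10.8

Let α = P_Na/P_K. GHK: Vm = 61.3·log₁₀[(Kₒ + α·Naₒ)/(Kᵢ + α·Naᵢ)].
10^(Vm/61.3) = 10^(39.1/61.3) = 4.3436
So 4.3436·(Kᵢ + α·Naᵢ) = Kₒ + α·Naₒ → α = (4.3436·114.0 − 3.05) / (115.0 − 4.3436·16.0)
α = (495.2 − 3.05) / (115.0 − 69.5) = 492.1/45.5 = 10.82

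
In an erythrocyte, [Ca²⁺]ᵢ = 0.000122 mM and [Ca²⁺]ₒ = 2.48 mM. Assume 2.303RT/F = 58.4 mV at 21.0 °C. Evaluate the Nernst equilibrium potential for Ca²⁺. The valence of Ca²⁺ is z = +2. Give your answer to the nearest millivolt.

E = (58.4/z) · log₁₀([Ca²⁺]_out/[Ca²⁺]_in) with z = +2.
= (58.4/2) · log₁₀(2.48/0.000122) = 29.20 · log₁₀(2.033e+04)
= 29.20 · (4.3081) = 125.80 mV

126 mV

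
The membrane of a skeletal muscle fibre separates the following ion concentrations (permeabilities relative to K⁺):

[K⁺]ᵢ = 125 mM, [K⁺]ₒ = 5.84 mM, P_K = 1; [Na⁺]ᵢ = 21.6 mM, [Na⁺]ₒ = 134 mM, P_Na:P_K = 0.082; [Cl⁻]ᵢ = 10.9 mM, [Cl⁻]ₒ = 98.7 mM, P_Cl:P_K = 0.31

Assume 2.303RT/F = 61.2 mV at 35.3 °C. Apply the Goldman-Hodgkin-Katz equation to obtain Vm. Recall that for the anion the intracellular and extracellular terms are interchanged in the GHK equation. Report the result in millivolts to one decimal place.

-54.6 mV

Vm = 61.2 · log₁₀[(Σ P·[cation]ₒ + Σ P·[anion]ᵢ) / (Σ P·[cation]ᵢ + Σ P·[anion]ₒ)]
Numerator = 1×5.84 + 0.082×134 + 0.31×10.9 = 20.21
Denominator = 1×125 + 0.082×21.6 + 0.31×98.7 = 157.4
Vm = 61.2 · log₁₀(0.12841) = 61.2 × (-0.8914) = -54.55 mV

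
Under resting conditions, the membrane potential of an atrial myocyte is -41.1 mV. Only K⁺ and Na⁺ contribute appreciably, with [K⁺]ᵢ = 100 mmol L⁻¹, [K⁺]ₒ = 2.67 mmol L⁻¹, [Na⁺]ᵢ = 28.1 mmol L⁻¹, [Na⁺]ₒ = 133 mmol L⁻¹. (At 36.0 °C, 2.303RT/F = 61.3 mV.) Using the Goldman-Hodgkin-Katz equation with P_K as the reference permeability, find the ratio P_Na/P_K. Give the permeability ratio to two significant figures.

0.15

Let α = P_Na/P_K. GHK: Vm = 61.3·log₁₀[(Kₒ + α·Naₒ)/(Kᵢ + α·Naᵢ)].
10^(Vm/61.3) = 10^(-41.1/61.3) = 0.21356
So 0.21356·(Kᵢ + α·Naᵢ) = Kₒ + α·Naₒ → α = (0.21356·100.0 − 2.67) / (133.0 − 0.21356·28.1)
α = (21.36 − 2.67) / (133.0 − 6.001) = 18.69/127 = 0.1471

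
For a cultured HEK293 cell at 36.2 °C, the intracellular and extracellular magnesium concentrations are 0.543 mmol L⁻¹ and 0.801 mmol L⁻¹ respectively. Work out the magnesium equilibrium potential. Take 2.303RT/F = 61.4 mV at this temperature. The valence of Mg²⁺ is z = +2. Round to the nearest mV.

E = (61.4/z) · log₁₀([Mg²⁺]_out/[Mg²⁺]_in) with z = +2.
= (61.4/2) · log₁₀(0.801/0.543) = 30.70 · log₁₀(1.475)
= 30.70 · (0.1688) = 5.18 mV

5 mV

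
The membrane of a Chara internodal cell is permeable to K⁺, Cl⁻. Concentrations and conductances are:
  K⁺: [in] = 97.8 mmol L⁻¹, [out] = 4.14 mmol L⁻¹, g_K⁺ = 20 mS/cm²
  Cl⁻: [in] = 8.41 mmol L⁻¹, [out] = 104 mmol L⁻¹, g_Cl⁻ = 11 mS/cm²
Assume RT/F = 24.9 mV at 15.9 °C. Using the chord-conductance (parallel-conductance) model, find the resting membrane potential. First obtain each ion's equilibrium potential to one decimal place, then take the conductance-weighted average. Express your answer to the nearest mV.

-73 mV

E_K⁺ = (24.9/1)·ln(4.14/97.8) = -78.7 mV
E_Cl⁻ = (24.9/-1)·ln(104/8.41) = -62.6 mV
Vm = (Σ gᵢEᵢ)/(Σ gᵢ) = (20·-78.7 + 11·-62.6) / (20 + 11)
= -2262.60 / 31 = -72.99 mV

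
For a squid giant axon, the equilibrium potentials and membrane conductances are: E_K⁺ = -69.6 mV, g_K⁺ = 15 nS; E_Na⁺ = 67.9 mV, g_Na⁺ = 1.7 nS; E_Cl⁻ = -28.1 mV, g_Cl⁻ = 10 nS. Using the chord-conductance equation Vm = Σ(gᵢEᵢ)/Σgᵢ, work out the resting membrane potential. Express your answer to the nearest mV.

-45 mV

Σ gᵢEᵢ = 15·(-69.6) + 1.7·(67.9) + 10·(-28.1) = -1209.57
Σ gᵢ = 15 + 1.7 + 10 = 26.7
Vm = -1209.57 / 26.7 = -45.30 mV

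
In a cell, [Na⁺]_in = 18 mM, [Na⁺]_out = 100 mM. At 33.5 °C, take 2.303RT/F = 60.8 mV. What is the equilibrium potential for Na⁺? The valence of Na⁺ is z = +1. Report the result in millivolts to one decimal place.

45.3 mV

E = (60.8/z) · log₁₀([Na⁺]_out/[Na⁺]_in) with z = +1.
= (60.8/1) · log₁₀(100/18) = 60.80 · log₁₀(5.556)
= 60.80 · (0.7447) = 45.28 mV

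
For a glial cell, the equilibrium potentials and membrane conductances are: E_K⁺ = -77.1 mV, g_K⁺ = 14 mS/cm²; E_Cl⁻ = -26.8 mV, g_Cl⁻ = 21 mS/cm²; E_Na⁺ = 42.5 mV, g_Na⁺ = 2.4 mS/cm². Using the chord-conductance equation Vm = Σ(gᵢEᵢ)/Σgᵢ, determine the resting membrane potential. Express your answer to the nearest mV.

-41 mV

Σ gᵢEᵢ = 14·(-77.1) + 21·(-26.8) + 2.4·(42.5) = -1540.20
Σ gᵢ = 14 + 21 + 2.4 = 37.4
Vm = -1540.20 / 37.4 = -41.18 mV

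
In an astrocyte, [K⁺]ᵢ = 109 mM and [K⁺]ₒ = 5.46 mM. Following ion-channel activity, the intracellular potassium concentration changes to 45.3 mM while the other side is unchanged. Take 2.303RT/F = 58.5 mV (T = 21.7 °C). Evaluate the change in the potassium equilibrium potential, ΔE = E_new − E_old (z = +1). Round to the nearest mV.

E_old = (58.5/1)·log₁₀(5.46/109) = -76.06 mV
E_new = (58.5/1)·log₁₀(5.46/45.3) = -53.76 mV
ΔE = -53.76 − (-76.06) = 22.31 mV

22 mV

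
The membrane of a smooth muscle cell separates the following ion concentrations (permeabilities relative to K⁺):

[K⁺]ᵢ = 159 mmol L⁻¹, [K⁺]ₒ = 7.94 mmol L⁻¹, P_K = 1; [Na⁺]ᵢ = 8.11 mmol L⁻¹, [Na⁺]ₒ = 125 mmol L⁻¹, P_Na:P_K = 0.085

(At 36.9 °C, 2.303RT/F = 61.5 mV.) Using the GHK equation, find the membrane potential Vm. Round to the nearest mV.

Vm = 61.5 · log₁₀[(Σ P·[cation]ₒ + Σ P·[anion]ᵢ) / (Σ P·[cation]ᵢ + Σ P·[anion]ₒ)]
Numerator = 1×7.94 + 0.085×125 = 18.57
Denominator = 1×159 + 0.085×8.11 = 159.7
Vm = 61.5 · log₁₀(0.11626) = 61.5 × (-0.9346) = -57.48 mV

-57 mV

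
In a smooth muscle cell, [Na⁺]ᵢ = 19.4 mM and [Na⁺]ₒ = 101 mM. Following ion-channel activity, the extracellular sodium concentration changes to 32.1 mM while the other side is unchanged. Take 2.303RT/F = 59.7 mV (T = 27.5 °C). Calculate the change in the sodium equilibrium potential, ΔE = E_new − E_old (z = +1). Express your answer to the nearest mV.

E_old = (59.7/1)·log₁₀(101/19.4) = 42.78 mV
E_new = (59.7/1)·log₁₀(32.1/19.4) = 13.06 mV
ΔE = 13.06 − (42.78) = -29.72 mV

-30 mV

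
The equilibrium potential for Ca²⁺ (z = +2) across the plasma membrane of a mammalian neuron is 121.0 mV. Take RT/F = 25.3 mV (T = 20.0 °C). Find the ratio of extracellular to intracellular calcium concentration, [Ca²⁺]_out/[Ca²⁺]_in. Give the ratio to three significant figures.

ln([out]/[in]) = E·z/(25.3) = 121.0 × 2 / 25.3 = 9.5652
[out]/[in] = e^(9.5652) = 1.426e+04

14300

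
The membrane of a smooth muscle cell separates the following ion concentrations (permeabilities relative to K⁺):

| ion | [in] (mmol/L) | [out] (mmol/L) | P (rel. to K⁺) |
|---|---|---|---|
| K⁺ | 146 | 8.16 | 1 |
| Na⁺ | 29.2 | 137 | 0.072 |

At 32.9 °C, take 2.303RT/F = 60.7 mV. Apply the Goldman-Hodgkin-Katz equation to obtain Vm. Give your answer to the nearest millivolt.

Vm = 60.7 · log₁₀[(Σ P·[cation]ₒ + Σ P·[anion]ᵢ) / (Σ P·[cation]ᵢ + Σ P·[anion]ₒ)]
Numerator = 1×8.16 + 0.072×137 = 18.02
Denominator = 1×146 + 0.072×29.2 = 148.1
Vm = 60.7 · log₁₀(0.1217) = 60.7 × (-0.9147) = -55.52 mV

-56 mV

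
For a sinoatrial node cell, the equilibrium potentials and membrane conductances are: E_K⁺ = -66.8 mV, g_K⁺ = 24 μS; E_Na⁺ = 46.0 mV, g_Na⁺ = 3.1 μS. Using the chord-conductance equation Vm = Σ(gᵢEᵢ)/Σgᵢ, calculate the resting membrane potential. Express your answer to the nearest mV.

Σ gᵢEᵢ = 24·(-66.8) + 3.1·(46.0) = -1460.60
Σ gᵢ = 24 + 3.1 = 27.1
Vm = -1460.60 / 27.1 = -53.90 mV

-54 mV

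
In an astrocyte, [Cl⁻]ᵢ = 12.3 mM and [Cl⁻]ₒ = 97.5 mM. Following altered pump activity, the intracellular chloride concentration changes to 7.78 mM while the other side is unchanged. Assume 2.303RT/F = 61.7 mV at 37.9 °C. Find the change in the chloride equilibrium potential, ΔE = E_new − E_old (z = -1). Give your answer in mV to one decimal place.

-12.3 mV

E_old = (61.7/-1)·log₁₀(97.5/12.3) = -55.47 mV
E_new = (61.7/-1)·log₁₀(97.5/7.78) = -67.75 mV
ΔE = -67.75 − (-55.47) = -12.27 mV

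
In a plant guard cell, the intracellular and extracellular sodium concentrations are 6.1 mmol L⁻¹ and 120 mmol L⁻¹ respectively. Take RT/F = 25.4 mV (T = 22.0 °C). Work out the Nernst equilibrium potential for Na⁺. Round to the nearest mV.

76 mV

E = (25.4/z) · ln([Na⁺]_out/[Na⁺]_in) with z = +1.
= (25.4/1) · ln(120/6.1) = 25.40 · ln(19.67)
= 25.40 · (2.9792) = 75.67 mV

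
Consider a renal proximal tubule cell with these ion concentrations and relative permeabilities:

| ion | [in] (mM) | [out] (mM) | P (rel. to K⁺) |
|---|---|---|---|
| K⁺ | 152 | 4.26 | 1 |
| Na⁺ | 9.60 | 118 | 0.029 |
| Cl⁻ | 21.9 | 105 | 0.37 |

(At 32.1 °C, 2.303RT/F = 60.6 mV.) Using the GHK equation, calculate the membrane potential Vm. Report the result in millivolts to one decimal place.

Vm = 60.6 · log₁₀[(Σ P·[cation]ₒ + Σ P·[anion]ᵢ) / (Σ P·[cation]ᵢ + Σ P·[anion]ₒ)]
Numerator = 1×4.26 + 0.029×118 + 0.37×21.9 = 15.79
Denominator = 1×152 + 0.029×9.60 + 0.37×105 = 191.1
Vm = 60.6 · log₁₀(0.082588) = 60.6 × (-1.0831) = -65.63 mV

-65.6 mV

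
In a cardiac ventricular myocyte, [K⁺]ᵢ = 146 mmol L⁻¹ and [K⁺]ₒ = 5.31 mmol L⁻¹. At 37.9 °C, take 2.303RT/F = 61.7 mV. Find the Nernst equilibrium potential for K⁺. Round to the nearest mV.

E = (61.7/z) · log₁₀([K⁺]_out/[K⁺]_in) with z = +1.
= (61.7/1) · log₁₀(5.31/146) = 61.70 · log₁₀(0.03637)
= 61.70 · (-1.4393) = -88.80 mV

-89 mV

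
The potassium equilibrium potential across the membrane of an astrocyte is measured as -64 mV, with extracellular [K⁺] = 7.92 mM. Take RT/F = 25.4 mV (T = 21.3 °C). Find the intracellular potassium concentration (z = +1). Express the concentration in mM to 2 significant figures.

Nernst: E = (25.4/1) · ln([out]/[in]), so ln([out]/[in]) = -64.0 × 1 / 25.4 = -2.5197.
[out]/[in] = e^(-2.5197) = 0.08048.
[in] = 7.92 / 0.08048 = 98.4 mM.

98 mM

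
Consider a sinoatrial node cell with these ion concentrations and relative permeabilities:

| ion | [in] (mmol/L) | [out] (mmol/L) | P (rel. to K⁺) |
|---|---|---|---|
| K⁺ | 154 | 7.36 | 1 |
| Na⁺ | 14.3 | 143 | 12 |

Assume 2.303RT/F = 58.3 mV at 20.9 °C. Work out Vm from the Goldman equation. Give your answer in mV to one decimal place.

Vm = 58.3 · log₁₀[(Σ P·[cation]ₒ + Σ P·[anion]ᵢ) / (Σ P·[cation]ᵢ + Σ P·[anion]ₒ)]
Numerator = 1×7.36 + 12×143 = 1723
Denominator = 1×154 + 12×14.3 = 325.6
Vm = 58.3 · log₁₀(5.2929) = 58.3 × (0.7237) = 42.19 mV

42.2 mV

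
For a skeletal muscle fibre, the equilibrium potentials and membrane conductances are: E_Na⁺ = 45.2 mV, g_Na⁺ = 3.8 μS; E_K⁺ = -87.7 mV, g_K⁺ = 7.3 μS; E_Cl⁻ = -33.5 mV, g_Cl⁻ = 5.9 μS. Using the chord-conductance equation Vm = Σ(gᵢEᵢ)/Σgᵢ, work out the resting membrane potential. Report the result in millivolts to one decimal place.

-39.2 mV

Σ gᵢEᵢ = 3.8·(45.2) + 7.3·(-87.7) + 5.9·(-33.5) = -666.10
Σ gᵢ = 3.8 + 7.3 + 5.9 = 17
Vm = -666.10 / 17 = -39.18 mV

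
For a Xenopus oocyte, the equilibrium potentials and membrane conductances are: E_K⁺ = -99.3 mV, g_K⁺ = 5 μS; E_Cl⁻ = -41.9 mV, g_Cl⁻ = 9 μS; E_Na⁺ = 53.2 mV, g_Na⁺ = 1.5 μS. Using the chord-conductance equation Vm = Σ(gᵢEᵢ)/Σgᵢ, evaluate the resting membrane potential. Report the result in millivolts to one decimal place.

-51.2 mV

Σ gᵢEᵢ = 5·(-99.3) + 9·(-41.9) + 1.5·(53.2) = -793.80
Σ gᵢ = 5 + 9 + 1.5 = 15.5
Vm = -793.80 / 15.5 = -51.21 mV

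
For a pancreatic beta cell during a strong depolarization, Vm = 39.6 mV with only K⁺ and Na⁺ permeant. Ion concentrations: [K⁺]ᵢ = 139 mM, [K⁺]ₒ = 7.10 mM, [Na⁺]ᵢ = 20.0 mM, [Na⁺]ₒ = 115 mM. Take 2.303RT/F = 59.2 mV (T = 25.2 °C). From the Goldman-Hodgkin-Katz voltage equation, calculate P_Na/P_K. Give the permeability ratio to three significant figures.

Let α = P_Na/P_K. GHK: Vm = 59.2·log₁₀[(Kₒ + α·Naₒ)/(Kᵢ + α·Naᵢ)].
10^(Vm/59.2) = 10^(39.6/59.2) = 4.6657
So 4.6657·(Kᵢ + α·Naᵢ) = Kₒ + α·Naₒ → α = (4.6657·139.0 − 7.1) / (115.0 − 4.6657·20.0)
α = (648.5 − 7.1) / (115.0 − 93.31) = 641.4/21.69 = 29.58

29.6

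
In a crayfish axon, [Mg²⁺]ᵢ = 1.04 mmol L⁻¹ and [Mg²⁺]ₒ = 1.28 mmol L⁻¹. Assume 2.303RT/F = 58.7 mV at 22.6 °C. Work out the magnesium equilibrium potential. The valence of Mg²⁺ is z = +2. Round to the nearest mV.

E = (58.7/z) · log₁₀([Mg²⁺]_out/[Mg²⁺]_in) with z = +2.
= (58.7/2) · log₁₀(1.28/1.04) = 29.35 · log₁₀(1.231)
= 29.35 · (0.0902) = 2.65 mV

3 mV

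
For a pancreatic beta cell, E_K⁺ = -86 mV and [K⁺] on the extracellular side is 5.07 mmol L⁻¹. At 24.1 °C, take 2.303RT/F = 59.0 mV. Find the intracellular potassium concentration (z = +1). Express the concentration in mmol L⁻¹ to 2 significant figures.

150 mmol L⁻¹

Nernst: E = (59.0/1) · log₁₀([out]/[in]), so log₁₀([out]/[in]) = -86.0 × 1 / 59.0 = -1.4576.
[out]/[in] = 10^(-1.4576) = 0.03486.
[in] = 5.07 / 0.03486 = 145.4 mmol L⁻¹.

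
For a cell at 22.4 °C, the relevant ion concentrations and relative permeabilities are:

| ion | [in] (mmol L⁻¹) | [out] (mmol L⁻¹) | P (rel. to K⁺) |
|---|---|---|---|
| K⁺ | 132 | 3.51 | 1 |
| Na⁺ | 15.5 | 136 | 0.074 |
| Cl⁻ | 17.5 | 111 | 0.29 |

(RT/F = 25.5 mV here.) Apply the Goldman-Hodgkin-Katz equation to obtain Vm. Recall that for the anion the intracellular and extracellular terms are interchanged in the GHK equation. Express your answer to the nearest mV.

-56 mV

Vm = 25.5 · ln[(Σ P·[cation]ₒ + Σ P·[anion]ᵢ) / (Σ P·[cation]ᵢ + Σ P·[anion]ₒ)]
Numerator = 1×3.51 + 0.074×136 + 0.29×17.5 = 18.65
Denominator = 1×132 + 0.074×15.5 + 0.29×111 = 165.3
Vm = 25.5 · ln(0.11279) = 25.5 × (-2.1822) = -55.65 mV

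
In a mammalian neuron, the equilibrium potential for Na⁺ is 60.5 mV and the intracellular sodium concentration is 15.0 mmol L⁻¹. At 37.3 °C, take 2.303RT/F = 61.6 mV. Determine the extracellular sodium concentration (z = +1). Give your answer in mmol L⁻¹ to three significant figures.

144 mmol L⁻¹

Nernst: E = (61.6/1) · log₁₀([out]/[in]), so log₁₀([out]/[in]) = 60.5 × 1 / 61.6 = 0.9821.
[out]/[in] = 10^(0.9821) = 9.597.
[out] = 9.597 × 15.0 = 144 mmol L⁻¹.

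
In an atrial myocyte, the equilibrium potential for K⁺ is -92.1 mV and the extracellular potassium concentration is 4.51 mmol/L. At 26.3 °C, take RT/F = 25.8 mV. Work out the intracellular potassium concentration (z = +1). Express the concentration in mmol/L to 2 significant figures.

Nernst: E = (25.8/1) · ln([out]/[in]), so ln([out]/[in]) = -92.1 × 1 / 25.8 = -3.5698.
[out]/[in] = e^(-3.5698) = 0.02816.
[in] = 4.51 / 0.02816 = 160.1 mmol/L.

160 mmol/L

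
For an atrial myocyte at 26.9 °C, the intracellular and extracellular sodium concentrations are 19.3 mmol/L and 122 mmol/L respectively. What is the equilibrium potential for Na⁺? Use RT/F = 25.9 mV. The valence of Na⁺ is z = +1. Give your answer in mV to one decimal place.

47.8 mV

E = (25.9/z) · ln([Na⁺]_out/[Na⁺]_in) with z = +1.
= (25.9/1) · ln(122/19.3) = 25.90 · ln(6.321)
= 25.90 · (1.8439) = 47.76 mV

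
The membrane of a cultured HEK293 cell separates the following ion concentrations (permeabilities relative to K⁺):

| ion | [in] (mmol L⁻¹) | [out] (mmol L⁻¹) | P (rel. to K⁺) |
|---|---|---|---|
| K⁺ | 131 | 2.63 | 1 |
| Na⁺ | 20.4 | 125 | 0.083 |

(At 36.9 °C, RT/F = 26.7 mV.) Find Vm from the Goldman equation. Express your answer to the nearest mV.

Vm = 26.7 · ln[(Σ P·[cation]ₒ + Σ P·[anion]ᵢ) / (Σ P·[cation]ᵢ + Σ P·[anion]ₒ)]
Numerator = 1×2.63 + 0.083×125 = 13
Denominator = 1×131 + 0.083×20.4 = 132.7
Vm = 26.7 · ln(0.098008) = 26.7 × (-2.3227) = -62.02 mV

-62 mV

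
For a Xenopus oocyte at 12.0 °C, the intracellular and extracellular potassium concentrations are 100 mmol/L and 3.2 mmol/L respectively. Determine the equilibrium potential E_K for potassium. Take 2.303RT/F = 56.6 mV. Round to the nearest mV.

-85 mV

E = (56.6/z) · log₁₀([K⁺]_out/[K⁺]_in) with z = +1.
= (56.6/1) · log₁₀(3.2/100) = 56.60 · log₁₀(0.032)
= 56.60 · (-1.4949) = -84.61 mV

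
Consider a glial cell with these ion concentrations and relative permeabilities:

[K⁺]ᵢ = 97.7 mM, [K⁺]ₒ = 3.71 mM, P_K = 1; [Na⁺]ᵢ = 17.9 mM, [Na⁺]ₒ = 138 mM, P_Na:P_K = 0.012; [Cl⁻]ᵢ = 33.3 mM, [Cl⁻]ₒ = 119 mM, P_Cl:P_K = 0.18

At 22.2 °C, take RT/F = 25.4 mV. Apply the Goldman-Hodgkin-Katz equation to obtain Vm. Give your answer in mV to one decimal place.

-59.7 mV

Vm = 25.4 · ln[(Σ P·[cation]ₒ + Σ P·[anion]ᵢ) / (Σ P·[cation]ᵢ + Σ P·[anion]ₒ)]
Numerator = 1×3.71 + 0.012×138 + 0.18×33.3 = 11.36
Denominator = 1×97.7 + 0.012×17.9 + 0.18×119 = 119.3
Vm = 25.4 · ln(0.095194) = 25.4 × (-2.3518) = -59.74 mV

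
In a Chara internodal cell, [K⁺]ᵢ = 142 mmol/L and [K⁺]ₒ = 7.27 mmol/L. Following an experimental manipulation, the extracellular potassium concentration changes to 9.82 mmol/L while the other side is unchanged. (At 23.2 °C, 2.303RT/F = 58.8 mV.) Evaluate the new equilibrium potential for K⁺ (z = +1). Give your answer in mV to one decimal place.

After the shift: [K⁺]_out = 9.82, [K⁺]_in = 142 mmol/L.
E_new = (58.8/1)·log₁₀(9.82/142) = 58.80 · (-1.1602) = -68.22 mV

-68.2 mV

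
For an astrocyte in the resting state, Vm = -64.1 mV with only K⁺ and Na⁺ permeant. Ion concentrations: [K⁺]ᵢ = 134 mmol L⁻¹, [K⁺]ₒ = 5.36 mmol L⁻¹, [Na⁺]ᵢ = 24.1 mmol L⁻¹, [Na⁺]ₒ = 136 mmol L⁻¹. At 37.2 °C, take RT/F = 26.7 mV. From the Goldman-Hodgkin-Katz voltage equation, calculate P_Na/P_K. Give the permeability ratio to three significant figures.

Let α = P_Na/P_K. GHK: Vm = 26.7·ln[(Kₒ + α·Naₒ)/(Kᵢ + α·Naᵢ)].
e^(Vm/26.7) = e^(-64.1/26.7) = 0.09065
So 0.09065·(Kᵢ + α·Naᵢ) = Kₒ + α·Naₒ → α = (0.09065·134.0 − 5.36) / (136.0 − 0.09065·24.1)
α = (12.15 − 5.36) / (136.0 − 2.185) = 6.787/133.8 = 0.05072

0.0507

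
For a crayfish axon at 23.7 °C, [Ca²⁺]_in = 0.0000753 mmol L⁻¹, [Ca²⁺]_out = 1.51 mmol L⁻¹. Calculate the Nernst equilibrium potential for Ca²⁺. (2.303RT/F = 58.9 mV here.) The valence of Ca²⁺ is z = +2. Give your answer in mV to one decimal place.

E = (58.9/z) · log₁₀([Ca²⁺]_out/[Ca²⁺]_in) with z = +2.
= (58.9/2) · log₁₀(1.51/0.0000753) = 29.45 · log₁₀(2.005e+04)
= 29.45 · (4.3022) = 126.70 mV

126.7 mV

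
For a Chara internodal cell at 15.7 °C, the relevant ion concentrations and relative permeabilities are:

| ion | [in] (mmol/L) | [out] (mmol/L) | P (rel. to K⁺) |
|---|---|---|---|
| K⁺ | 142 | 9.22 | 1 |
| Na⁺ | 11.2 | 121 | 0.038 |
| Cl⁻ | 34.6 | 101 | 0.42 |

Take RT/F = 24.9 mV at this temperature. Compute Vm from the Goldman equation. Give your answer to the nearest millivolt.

-47 mV

Vm = 24.9 · ln[(Σ P·[cation]ₒ + Σ P·[anion]ᵢ) / (Σ P·[cation]ᵢ + Σ P·[anion]ₒ)]
Numerator = 1×9.22 + 0.038×121 + 0.42×34.6 = 28.35
Denominator = 1×142 + 0.038×11.2 + 0.42×101 = 184.8
Vm = 24.9 · ln(0.15337) = 24.9 × (-1.8749) = -46.68 mV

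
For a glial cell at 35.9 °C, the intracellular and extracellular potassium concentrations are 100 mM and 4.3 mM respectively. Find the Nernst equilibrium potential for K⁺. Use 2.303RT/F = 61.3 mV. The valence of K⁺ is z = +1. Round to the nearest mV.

-84 mV

E = (61.3/z) · log₁₀([K⁺]_out/[K⁺]_in) with z = +1.
= (61.3/1) · log₁₀(4.3/100) = 61.30 · log₁₀(0.043)
= 61.30 · (-1.3665) = -83.77 mV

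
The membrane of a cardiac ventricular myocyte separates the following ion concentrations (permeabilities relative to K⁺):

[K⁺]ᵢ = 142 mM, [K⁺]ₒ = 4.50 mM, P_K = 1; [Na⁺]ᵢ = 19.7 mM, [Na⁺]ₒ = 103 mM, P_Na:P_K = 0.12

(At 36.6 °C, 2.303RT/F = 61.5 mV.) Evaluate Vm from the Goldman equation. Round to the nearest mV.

-57 mV

Vm = 61.5 · log₁₀[(Σ P·[cation]ₒ + Σ P·[anion]ᵢ) / (Σ P·[cation]ᵢ + Σ P·[anion]ₒ)]
Numerator = 1×4.50 + 0.12×103 = 16.86
Denominator = 1×142 + 0.12×19.7 = 144.4
Vm = 61.5 · log₁₀(0.11679) = 61.5 × (-0.9326) = -57.35 mV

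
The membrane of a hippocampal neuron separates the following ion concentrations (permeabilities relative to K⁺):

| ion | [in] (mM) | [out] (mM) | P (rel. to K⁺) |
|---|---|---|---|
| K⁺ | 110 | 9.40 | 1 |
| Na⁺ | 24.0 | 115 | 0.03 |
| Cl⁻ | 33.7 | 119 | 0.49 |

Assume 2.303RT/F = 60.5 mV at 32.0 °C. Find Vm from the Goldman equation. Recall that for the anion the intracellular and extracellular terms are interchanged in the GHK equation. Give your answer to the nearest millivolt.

-46 mV

Vm = 60.5 · log₁₀[(Σ P·[cation]ₒ + Σ P·[anion]ᵢ) / (Σ P·[cation]ᵢ + Σ P·[anion]ₒ)]
Numerator = 1×9.40 + 0.03×115 + 0.49×33.7 = 29.36
Denominator = 1×110 + 0.03×24.0 + 0.49×119 = 169
Vm = 60.5 · log₁₀(0.17371) = 60.5 × (-0.7602) = -45.99 mV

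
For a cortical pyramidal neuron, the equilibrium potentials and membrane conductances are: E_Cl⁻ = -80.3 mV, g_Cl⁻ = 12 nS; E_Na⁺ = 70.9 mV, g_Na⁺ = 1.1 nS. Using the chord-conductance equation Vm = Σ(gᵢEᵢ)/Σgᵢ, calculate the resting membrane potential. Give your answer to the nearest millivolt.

Σ gᵢEᵢ = 12·(-80.3) + 1.1·(70.9) = -885.61
Σ gᵢ = 12 + 1.1 = 13.1
Vm = -885.61 / 13.1 = -67.60 mV

-68 mV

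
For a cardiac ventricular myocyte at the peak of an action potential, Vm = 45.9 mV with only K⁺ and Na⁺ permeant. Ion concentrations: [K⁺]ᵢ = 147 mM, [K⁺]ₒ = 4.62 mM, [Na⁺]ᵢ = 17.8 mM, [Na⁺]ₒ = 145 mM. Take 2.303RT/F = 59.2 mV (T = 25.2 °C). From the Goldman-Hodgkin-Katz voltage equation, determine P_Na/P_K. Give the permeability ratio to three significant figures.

22.4

Let α = P_Na/P_K. GHK: Vm = 59.2·log₁₀[(Kₒ + α·Naₒ)/(Kᵢ + α·Naᵢ)].
10^(Vm/59.2) = 10^(45.9/59.2) = 5.9613
So 5.9613·(Kᵢ + α·Naᵢ) = Kₒ + α·Naₒ → α = (5.9613·147.0 − 4.62) / (145.0 − 5.9613·17.8)
α = (876.3 − 4.62) / (145.0 − 106.1) = 871.7/38.89 = 22.41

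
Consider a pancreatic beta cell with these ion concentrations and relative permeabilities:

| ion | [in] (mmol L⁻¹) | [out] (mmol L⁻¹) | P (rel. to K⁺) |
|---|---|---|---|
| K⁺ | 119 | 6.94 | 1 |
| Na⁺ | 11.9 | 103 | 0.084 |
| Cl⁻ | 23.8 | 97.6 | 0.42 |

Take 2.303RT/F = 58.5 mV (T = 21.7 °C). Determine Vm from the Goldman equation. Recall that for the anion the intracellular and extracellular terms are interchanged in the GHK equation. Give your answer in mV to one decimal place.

-46.7 mV

Vm = 58.5 · log₁₀[(Σ P·[cation]ₒ + Σ P·[anion]ᵢ) / (Σ P·[cation]ᵢ + Σ P·[anion]ₒ)]
Numerator = 1×6.94 + 0.084×103 + 0.42×23.8 = 25.59
Denominator = 1×119 + 0.084×11.9 + 0.42×97.6 = 161
Vm = 58.5 · log₁₀(0.15894) = 58.5 × (-0.7988) = -46.73 mV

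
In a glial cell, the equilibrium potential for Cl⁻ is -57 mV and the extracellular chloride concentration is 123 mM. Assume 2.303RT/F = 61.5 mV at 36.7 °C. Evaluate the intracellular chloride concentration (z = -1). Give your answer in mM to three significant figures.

14.6 mM

Nernst: E = (61.5/-1) · log₁₀([out]/[in]), so log₁₀([out]/[in]) = -57.0 × -1 / 61.5 = 0.9268.
[out]/[in] = 10^(0.9268) = 8.449.
[in] = 123 / 8.449 = 14.56 mM.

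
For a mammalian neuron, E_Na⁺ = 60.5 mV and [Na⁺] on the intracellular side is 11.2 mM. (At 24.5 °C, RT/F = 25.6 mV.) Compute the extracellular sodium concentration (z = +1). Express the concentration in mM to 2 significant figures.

Nernst: E = (25.6/1) · ln([out]/[in]), so ln([out]/[in]) = 60.5 × 1 / 25.6 = 2.3633.
[out]/[in] = e^(2.3633) = 10.63.
[out] = 10.63 × 11.2 = 119 mM.

120 mM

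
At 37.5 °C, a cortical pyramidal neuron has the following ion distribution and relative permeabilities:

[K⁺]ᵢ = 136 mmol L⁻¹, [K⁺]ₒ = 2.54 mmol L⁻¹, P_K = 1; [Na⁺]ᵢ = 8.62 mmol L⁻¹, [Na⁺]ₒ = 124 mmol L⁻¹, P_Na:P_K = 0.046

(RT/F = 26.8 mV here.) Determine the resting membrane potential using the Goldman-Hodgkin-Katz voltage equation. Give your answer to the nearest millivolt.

Vm = 26.8 · ln[(Σ P·[cation]ₒ + Σ P·[anion]ᵢ) / (Σ P·[cation]ᵢ + Σ P·[anion]ₒ)]
Numerator = 1×2.54 + 0.046×124 = 8.244
Denominator = 1×136 + 0.046×8.62 = 136.4
Vm = 26.8 · ln(0.060441) = 26.8 × (-2.8061) = -75.20 mV

-75 mV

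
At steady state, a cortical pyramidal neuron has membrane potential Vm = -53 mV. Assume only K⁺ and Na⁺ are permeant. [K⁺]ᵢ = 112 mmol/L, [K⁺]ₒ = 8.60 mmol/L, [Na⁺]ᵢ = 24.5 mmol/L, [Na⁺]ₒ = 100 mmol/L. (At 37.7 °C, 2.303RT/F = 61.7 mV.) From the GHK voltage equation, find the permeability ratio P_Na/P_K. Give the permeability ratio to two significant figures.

0.071

Let α = P_Na/P_K. GHK: Vm = 61.7·log₁₀[(Kₒ + α·Naₒ)/(Kᵢ + α·Naᵢ)].
10^(Vm/61.7) = 10^(-53.0/61.7) = 0.13836
So 0.13836·(Kᵢ + α·Naᵢ) = Kₒ + α·Naₒ → α = (0.13836·112.0 − 8.6) / (100.0 − 0.13836·24.5)
α = (15.5 − 8.6) / (100.0 − 3.39) = 6.896/96.61 = 0.07138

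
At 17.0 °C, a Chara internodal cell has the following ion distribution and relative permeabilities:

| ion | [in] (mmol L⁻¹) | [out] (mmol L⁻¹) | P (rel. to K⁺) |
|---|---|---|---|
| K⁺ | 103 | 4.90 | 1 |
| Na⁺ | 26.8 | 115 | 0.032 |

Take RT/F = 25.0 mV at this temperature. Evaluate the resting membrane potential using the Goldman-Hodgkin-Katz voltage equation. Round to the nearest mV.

Vm = 25.0 · ln[(Σ P·[cation]ₒ + Σ P·[anion]ᵢ) / (Σ P·[cation]ᵢ + Σ P·[anion]ₒ)]
Numerator = 1×4.90 + 0.032×115 = 8.58
Denominator = 1×103 + 0.032×26.8 = 103.9
Vm = 25.0 · ln(0.082613) = 25.0 × (-2.4936) = -62.34 mV

-62 mV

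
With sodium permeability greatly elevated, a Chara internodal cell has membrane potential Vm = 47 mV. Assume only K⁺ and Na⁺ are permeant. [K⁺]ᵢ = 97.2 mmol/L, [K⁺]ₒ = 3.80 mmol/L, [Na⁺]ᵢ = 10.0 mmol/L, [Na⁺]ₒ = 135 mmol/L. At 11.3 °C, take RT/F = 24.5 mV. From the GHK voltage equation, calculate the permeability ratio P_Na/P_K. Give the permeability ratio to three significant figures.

Let α = P_Na/P_K. GHK: Vm = 24.5·ln[(Kₒ + α·Naₒ)/(Kᵢ + α·Naᵢ)].
e^(Vm/24.5) = e^(47.0/24.5) = 6.8098
So 6.8098·(Kᵢ + α·Naᵢ) = Kₒ + α·Naₒ → α = (6.8098·97.2 − 3.8) / (135.0 − 6.8098·10.0)
α = (661.9 − 3.8) / (135.0 − 68.1) = 658.1/66.9 = 9.837

9.84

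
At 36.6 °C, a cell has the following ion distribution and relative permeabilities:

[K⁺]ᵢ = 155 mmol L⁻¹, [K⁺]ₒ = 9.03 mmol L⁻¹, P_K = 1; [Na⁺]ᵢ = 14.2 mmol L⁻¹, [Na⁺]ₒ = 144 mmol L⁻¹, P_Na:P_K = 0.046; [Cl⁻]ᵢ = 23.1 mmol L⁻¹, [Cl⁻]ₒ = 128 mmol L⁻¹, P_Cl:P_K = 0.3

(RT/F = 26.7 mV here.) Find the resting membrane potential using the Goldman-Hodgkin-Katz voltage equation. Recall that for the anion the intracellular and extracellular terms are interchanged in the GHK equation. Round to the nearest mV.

-57 mV

Vm = 26.7 · ln[(Σ P·[cation]ₒ + Σ P·[anion]ᵢ) / (Σ P·[cation]ᵢ + Σ P·[anion]ₒ)]
Numerator = 1×9.03 + 0.046×144 + 0.3×23.1 = 22.58
Denominator = 1×155 + 0.046×14.2 + 0.3×128 = 194.1
Vm = 26.7 · ln(0.11638) = 26.7 × (-2.1509) = -57.43 mV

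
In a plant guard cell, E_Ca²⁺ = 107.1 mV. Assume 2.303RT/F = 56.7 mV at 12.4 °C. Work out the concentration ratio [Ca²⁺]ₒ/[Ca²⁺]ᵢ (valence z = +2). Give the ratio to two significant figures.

log₁₀([out]/[in]) = E·z/(56.7) = 107.1 × 2 / 56.7 = 3.7778
[out]/[in] = 10^(3.7778) = 5995

6000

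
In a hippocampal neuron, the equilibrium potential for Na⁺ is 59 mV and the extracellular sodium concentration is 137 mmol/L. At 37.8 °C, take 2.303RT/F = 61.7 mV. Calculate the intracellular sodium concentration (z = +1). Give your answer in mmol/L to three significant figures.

Nernst: E = (61.7/1) · log₁₀([out]/[in]), so log₁₀([out]/[in]) = 59.0 × 1 / 61.7 = 0.9562.
[out]/[in] = 10^(0.9562) = 9.041.
[in] = 137 / 9.041 = 15.15 mmol/L.

15.2 mmol/L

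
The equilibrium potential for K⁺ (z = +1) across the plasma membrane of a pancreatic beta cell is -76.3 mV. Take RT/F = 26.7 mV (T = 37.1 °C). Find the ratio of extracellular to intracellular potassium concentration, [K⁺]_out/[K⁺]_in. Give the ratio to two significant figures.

ln([out]/[in]) = E·z/(26.7) = -76.3 × 1 / 26.7 = -2.8577
[out]/[in] = e^(-2.8577) = 0.0574

0.057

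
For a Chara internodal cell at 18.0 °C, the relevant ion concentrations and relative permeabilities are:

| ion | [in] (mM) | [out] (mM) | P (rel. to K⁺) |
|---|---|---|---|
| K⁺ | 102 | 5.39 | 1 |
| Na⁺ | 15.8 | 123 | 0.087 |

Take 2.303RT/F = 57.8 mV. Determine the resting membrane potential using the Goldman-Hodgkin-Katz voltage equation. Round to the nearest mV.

-47 mV

Vm = 57.8 · log₁₀[(Σ P·[cation]ₒ + Σ P·[anion]ᵢ) / (Σ P·[cation]ᵢ + Σ P·[anion]ₒ)]
Numerator = 1×5.39 + 0.087×123 = 16.09
Denominator = 1×102 + 0.087×15.8 = 103.4
Vm = 57.8 · log₁₀(0.15566) = 57.8 × (-0.8078) = -46.69 mV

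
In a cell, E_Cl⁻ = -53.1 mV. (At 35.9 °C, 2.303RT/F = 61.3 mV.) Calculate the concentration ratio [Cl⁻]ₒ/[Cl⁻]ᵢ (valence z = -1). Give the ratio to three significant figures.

log₁₀([out]/[in]) = E·z/(61.3) = -53.1 × -1 / 61.3 = 0.8662
[out]/[in] = 10^(0.8662) = 7.349

7.35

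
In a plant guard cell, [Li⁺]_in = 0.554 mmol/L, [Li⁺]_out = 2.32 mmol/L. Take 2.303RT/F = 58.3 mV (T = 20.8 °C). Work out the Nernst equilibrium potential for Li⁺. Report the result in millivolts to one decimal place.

36.3 mV

E = (58.3/z) · log₁₀([Li⁺]_out/[Li⁺]_in) with z = +1.
= (58.3/1) · log₁₀(2.32/0.554) = 58.30 · log₁₀(4.188)
= 58.30 · (0.6220) = 36.26 mV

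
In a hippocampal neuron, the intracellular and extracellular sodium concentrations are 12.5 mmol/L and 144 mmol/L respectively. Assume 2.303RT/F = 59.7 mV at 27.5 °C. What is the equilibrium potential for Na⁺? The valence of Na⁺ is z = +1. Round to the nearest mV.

63 mV

E = (59.7/z) · log₁₀([Na⁺]_out/[Na⁺]_in) with z = +1.
= (59.7/1) · log₁₀(144/12.5) = 59.70 · log₁₀(11.52)
= 59.70 · (1.0615) = 63.37 mV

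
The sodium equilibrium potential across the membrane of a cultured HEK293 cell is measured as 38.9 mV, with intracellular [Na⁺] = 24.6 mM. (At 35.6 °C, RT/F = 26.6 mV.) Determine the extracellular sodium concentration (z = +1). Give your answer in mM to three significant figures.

Nernst: E = (26.6/1) · ln([out]/[in]), so ln([out]/[in]) = 38.9 × 1 / 26.6 = 1.4624.
[out]/[in] = e^(1.4624) = 4.316.
[out] = 4.316 × 24.6 = 106.2 mM.

106 mM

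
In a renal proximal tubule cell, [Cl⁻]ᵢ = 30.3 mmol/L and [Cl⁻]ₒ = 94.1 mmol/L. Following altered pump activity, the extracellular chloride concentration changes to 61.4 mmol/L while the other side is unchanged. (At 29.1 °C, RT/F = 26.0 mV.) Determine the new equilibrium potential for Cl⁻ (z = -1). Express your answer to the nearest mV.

-18 mV

After the shift: [Cl⁻]_out = 61.4, [Cl⁻]_in = 30.3 mmol/L.
E_new = (26.0/-1)·ln(61.4/30.3) = -26.00 · (0.7063) = -18.36 mV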